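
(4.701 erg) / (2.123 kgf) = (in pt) 6.401e-05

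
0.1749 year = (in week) 9.12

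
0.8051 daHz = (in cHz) 805.1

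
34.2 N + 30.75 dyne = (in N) 34.2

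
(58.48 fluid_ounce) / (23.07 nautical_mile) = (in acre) 1e-11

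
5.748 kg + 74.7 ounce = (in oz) 277.5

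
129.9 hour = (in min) 7794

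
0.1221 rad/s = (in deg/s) 6.996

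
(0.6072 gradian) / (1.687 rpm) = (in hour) 1.5e-05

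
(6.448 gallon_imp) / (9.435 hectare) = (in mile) 1.931e-10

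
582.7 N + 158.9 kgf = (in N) 2141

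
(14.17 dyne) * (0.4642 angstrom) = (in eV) 4.105e+04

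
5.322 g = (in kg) 0.005322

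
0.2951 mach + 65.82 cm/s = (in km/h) 364.1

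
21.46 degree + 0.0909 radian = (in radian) 0.4654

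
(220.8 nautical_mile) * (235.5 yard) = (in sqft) 9.478e+08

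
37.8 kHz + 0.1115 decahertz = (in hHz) 378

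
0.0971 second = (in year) 3.079e-09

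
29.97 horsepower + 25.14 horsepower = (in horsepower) 55.11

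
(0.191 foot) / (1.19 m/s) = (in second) 0.04892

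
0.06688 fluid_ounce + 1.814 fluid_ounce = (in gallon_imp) 0.01224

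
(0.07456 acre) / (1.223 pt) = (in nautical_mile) 377.6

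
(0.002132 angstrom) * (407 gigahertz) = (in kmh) 0.3124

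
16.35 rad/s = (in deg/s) 936.8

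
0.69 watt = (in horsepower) 0.0009253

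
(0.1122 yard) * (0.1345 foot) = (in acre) 1.039e-06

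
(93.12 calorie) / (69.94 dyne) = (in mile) 346.1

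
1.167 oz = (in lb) 0.07294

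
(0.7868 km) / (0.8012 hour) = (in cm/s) 27.28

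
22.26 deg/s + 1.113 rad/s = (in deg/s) 86.03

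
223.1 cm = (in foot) 7.32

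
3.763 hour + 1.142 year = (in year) 1.142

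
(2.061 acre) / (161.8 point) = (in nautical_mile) 78.9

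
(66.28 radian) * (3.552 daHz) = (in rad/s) 2354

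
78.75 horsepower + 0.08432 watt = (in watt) 5.872e+04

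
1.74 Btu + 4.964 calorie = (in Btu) 1.76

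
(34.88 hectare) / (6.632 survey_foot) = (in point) 4.891e+08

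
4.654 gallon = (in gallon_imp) 3.875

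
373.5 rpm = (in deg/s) 2241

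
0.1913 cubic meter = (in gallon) 50.54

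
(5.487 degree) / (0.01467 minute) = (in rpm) 1.039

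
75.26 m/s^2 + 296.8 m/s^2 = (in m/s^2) 372.1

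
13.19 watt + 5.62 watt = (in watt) 18.81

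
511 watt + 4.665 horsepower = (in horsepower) 5.35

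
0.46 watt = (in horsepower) 0.0006169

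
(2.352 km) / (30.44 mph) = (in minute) 2.881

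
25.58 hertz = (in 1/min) 1535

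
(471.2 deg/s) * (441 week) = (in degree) 1.257e+11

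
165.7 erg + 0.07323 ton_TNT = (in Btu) 2.904e+05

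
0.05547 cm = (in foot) 0.00182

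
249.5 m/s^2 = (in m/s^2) 249.5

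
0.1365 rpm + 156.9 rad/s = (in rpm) 1498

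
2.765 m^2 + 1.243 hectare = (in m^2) 1.243e+04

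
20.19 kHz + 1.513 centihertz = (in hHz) 201.9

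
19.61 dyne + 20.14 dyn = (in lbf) 8.936e-05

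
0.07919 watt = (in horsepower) 0.0001062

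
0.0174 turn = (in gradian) 6.96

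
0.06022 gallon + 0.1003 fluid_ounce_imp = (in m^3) 0.0002308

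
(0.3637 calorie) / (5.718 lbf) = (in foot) 0.1963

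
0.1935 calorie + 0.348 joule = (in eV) 7.225e+18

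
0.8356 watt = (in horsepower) 0.001121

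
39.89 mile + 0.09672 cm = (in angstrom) 6.42e+14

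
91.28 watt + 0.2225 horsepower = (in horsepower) 0.3449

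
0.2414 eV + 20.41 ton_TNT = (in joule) 8.54e+10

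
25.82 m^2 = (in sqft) 277.9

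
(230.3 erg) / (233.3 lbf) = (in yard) 2.427e-08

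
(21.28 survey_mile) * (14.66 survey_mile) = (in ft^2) 8.697e+09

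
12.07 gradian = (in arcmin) 651.8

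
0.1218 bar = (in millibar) 121.8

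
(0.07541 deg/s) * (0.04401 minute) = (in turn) 0.0005531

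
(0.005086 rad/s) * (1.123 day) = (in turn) 78.54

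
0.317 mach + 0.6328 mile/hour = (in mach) 0.3178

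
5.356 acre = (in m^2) 2.167e+04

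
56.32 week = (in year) 1.08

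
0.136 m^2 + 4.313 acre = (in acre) 4.313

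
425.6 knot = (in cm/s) 2.189e+04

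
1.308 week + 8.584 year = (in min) 4.525e+06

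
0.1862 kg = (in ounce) 6.568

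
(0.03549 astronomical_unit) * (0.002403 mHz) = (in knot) 2.48e+04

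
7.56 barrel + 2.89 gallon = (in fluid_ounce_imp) 4.269e+04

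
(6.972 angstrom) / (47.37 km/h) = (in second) 5.299e-11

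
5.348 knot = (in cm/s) 275.1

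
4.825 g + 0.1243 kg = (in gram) 129.1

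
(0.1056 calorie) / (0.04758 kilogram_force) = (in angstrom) 9.469e+09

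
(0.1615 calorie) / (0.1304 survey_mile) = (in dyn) 322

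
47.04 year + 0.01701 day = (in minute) 2.472e+07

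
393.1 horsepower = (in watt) 2.931e+05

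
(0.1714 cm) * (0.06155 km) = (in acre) 2.607e-05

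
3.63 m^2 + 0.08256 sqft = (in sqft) 39.16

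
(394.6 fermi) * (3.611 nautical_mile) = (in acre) 6.521e-13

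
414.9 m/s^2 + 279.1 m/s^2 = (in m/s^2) 694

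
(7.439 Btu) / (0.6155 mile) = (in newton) 7.923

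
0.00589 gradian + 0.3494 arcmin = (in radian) 0.0001942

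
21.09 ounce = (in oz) 21.09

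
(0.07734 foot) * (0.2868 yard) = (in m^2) 0.006182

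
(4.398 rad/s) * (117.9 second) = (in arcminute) 1.783e+06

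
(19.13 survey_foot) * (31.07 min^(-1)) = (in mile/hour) 6.754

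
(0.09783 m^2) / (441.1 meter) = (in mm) 0.2218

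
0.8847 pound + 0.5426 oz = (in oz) 14.7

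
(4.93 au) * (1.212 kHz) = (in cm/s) 8.939e+16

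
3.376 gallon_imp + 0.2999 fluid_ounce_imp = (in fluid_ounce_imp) 540.5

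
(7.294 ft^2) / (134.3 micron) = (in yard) 5518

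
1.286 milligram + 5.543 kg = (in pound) 12.22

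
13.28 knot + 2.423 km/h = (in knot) 14.59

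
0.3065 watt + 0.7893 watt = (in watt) 1.096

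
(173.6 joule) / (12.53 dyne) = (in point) 3.927e+09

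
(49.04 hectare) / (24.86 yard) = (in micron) 2.157e+10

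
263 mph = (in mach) 0.3453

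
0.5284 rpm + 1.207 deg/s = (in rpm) 0.7296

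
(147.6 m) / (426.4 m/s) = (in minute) 0.005769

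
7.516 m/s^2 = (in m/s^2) 7.516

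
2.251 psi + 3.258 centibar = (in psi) 2.724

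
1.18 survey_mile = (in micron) 1.899e+09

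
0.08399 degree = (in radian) 0.001466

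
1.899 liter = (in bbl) 0.01194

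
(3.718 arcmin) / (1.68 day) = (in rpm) 7.115e-08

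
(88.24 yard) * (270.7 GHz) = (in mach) 6.415e+10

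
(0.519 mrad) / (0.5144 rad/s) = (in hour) 2.803e-07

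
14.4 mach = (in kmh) 1.765e+04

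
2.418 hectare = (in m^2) 2.418e+04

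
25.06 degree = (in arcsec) 9.022e+04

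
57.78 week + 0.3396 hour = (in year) 1.108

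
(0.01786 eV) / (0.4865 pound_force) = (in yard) 1.446e-21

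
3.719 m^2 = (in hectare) 0.0003719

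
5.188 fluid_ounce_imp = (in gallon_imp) 0.03243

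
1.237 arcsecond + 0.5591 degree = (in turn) 0.001554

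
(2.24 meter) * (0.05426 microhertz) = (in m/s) 1.215e-07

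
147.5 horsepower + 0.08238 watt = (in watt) 1.1e+05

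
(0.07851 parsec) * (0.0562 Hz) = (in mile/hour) 3.046e+14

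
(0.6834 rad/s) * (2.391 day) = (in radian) 1.412e+05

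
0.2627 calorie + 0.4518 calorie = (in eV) 1.866e+19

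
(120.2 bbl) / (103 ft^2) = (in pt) 5661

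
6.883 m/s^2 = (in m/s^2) 6.883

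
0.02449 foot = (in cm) 0.7465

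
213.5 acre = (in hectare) 86.4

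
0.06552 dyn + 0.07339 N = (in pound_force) 0.0165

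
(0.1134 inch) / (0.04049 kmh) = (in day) 2.964e-06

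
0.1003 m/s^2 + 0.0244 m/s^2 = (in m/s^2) 0.1247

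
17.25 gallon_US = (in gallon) 17.25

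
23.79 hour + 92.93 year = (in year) 92.93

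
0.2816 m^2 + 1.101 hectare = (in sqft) 1.185e+05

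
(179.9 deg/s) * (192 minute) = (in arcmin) 1.243e+08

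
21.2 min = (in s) 1272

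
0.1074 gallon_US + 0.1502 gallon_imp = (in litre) 1.089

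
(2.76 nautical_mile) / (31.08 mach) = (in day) 5.59e-06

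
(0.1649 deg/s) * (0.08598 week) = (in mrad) 1.497e+05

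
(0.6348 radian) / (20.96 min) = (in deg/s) 0.02892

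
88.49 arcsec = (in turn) 6.828e-05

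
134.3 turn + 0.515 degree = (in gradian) 5.372e+04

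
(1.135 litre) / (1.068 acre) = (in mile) 1.632e-10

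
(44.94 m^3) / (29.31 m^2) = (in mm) 1533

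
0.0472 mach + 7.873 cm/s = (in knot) 31.39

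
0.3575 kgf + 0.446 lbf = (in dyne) 5.49e+05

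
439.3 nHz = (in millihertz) 0.0004393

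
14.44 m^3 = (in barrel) 90.82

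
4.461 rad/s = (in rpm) 42.6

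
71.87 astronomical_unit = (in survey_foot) 3.527e+13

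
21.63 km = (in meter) 2.163e+04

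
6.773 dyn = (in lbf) 1.523e-05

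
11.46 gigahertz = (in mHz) 1.146e+13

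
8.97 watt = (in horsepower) 0.01203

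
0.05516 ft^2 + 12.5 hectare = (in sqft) 1.345e+06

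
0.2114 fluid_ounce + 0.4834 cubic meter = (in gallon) 127.7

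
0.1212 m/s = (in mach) 0.0003559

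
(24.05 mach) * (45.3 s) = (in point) 1.052e+09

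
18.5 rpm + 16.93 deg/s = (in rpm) 21.32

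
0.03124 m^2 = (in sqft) 0.3363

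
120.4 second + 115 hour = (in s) 4.141e+05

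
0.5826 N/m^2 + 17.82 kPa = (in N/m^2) 1.782e+04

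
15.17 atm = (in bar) 15.37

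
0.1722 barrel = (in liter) 27.38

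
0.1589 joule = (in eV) 9.918e+17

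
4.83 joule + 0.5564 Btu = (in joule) 591.9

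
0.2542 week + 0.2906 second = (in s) 1.537e+05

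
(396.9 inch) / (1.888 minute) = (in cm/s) 8.899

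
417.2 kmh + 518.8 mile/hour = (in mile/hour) 778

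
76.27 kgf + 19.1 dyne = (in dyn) 7.48e+07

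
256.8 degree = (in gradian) 285.3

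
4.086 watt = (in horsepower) 0.005479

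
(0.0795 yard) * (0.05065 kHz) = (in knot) 7.157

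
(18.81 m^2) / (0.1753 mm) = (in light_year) 1.134e-11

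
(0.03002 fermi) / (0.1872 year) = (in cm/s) 5.085e-22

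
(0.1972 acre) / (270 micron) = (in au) 1.976e-05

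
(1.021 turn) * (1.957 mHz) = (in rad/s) 0.01255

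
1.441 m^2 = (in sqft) 15.51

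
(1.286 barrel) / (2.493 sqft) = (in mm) 882.8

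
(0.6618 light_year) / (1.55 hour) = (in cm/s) 1.122e+14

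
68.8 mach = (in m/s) 2.343e+04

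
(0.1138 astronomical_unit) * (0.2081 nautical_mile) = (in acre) 1.621e+09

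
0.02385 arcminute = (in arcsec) 1.431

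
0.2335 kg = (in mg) 2.335e+05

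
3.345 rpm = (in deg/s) 20.07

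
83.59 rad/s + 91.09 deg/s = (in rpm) 813.4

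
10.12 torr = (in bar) 0.01349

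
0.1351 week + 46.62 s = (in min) 1363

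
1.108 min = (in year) 2.108e-06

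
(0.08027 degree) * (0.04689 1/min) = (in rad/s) 1.095e-06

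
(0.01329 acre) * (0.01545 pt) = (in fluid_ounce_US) 9.912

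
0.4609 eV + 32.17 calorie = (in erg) 1.346e+09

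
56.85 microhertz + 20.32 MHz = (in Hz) 2.032e+07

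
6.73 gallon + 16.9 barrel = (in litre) 2712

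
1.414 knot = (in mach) 0.002136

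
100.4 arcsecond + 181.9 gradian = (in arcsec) 5.895e+05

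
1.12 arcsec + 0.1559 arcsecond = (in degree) 0.0003544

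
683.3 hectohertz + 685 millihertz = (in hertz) 6.833e+04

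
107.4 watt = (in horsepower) 0.144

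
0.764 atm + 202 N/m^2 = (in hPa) 776.1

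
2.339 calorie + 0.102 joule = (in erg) 9.888e+07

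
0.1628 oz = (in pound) 0.01017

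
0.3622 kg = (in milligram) 3.622e+05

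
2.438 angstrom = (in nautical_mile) 1.316e-13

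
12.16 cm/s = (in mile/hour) 0.272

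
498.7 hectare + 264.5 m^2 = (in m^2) 4.987e+06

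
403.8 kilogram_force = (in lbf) 890.2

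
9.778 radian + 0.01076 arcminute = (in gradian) 622.5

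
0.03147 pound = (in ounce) 0.5035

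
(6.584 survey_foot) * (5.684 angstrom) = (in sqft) 1.228e-08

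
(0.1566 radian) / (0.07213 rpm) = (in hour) 0.005759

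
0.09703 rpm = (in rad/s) 0.01016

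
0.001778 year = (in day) 0.649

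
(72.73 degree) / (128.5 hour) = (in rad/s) 2.744e-06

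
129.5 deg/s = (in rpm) 21.58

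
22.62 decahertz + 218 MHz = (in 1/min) 1.308e+10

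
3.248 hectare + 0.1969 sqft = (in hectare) 3.248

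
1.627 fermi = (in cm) 1.627e-13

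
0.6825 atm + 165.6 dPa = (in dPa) 6.917e+05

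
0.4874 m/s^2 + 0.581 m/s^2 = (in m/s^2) 1.068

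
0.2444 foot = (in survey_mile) 4.629e-05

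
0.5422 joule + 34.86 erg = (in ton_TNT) 1.296e-10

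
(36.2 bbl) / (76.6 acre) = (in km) 1.857e-08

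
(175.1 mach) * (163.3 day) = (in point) 2.385e+15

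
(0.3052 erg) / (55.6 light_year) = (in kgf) 5.916e-27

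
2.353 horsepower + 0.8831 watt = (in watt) 1756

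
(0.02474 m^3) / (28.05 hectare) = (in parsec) 2.858e-24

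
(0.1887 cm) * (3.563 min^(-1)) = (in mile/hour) 0.0002507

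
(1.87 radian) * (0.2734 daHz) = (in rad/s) 5.113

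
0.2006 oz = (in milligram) 5687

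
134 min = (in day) 0.09306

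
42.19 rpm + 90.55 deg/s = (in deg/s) 343.7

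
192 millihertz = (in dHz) 1.92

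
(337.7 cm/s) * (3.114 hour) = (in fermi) 3.786e+19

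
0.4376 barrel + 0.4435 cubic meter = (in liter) 513.1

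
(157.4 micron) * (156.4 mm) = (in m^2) 2.462e-05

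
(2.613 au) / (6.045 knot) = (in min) 2.095e+09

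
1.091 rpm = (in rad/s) 0.1142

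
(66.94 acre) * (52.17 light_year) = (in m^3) 1.337e+23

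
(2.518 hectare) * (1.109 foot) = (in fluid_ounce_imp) 2.996e+08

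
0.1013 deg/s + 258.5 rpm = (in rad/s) 27.07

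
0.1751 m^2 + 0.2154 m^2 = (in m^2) 0.3905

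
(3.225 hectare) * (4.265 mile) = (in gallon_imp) 4.869e+10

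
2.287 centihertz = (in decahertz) 0.002287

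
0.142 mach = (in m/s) 48.35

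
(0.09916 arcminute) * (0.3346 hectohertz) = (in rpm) 0.009216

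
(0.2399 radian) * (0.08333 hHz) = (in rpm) 19.09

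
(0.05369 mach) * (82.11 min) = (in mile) 55.96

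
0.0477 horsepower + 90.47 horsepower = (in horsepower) 90.52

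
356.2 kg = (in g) 3.562e+05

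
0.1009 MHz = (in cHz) 1.009e+07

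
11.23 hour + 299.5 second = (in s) 4.073e+04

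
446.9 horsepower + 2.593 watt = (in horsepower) 446.9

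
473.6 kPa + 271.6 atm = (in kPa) 2.799e+04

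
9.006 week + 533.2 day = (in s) 5.152e+07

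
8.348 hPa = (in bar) 0.008348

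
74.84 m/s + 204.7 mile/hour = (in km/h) 598.9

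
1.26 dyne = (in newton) 1.26e-05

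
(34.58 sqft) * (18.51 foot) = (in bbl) 114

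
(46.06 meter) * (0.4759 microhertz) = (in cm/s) 0.002192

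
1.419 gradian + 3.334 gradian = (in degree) 4.278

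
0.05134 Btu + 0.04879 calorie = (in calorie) 12.99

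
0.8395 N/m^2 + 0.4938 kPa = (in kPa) 0.4946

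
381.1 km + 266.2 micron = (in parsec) 1.235e-11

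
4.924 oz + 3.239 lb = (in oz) 56.75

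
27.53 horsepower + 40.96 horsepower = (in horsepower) 68.49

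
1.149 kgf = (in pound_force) 2.533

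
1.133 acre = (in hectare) 0.4585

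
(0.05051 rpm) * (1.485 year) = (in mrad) 2.477e+08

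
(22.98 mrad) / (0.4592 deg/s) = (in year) 9.092e-08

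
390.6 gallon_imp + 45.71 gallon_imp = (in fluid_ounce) 6.707e+04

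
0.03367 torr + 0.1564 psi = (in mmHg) 8.122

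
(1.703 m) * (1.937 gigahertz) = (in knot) 6.412e+09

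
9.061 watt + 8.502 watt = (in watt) 17.56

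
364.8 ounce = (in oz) 364.8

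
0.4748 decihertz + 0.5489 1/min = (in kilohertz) 5.663e-05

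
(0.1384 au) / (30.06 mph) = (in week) 2548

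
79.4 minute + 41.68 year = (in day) 1.521e+04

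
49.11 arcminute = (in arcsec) 2947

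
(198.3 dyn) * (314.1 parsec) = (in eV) 1.2e+35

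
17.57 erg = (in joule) 1.757e-06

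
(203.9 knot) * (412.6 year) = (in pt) 3.869e+15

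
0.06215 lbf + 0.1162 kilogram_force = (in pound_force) 0.3183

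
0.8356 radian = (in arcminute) 2873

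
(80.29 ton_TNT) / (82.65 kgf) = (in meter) 4.145e+08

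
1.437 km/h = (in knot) 0.7759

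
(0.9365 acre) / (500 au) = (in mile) 3.148e-14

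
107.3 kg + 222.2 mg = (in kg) 107.3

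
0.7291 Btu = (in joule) 769.2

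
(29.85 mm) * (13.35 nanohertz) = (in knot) 7.746e-10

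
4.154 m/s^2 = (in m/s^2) 4.154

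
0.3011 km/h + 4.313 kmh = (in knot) 2.491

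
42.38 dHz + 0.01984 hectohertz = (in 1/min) 373.3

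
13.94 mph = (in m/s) 6.232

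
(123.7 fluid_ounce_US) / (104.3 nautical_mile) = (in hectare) 1.894e-12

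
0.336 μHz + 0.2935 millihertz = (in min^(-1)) 0.01763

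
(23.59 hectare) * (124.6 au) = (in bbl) 2.766e+19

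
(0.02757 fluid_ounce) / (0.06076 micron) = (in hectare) 0.001342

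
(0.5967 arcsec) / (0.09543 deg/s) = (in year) 5.508e-11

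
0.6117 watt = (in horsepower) 0.0008203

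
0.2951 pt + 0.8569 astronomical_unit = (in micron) 1.282e+17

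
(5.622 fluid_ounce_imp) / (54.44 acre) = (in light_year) 7.664e-26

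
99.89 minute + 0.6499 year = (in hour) 5695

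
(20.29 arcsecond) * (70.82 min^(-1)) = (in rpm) 0.001109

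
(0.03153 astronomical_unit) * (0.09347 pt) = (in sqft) 1.674e+06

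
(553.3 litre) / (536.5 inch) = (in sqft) 0.437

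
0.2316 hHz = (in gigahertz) 2.316e-08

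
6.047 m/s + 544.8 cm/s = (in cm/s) 1150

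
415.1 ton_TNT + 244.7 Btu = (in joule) 1.737e+12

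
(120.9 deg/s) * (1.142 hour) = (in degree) 4.97e+05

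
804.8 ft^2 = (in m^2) 74.77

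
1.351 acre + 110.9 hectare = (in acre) 275.4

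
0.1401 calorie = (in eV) 3.659e+18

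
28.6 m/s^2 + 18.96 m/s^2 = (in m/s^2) 47.56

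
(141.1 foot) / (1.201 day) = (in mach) 1.217e-06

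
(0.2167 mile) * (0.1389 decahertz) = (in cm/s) 4.844e+04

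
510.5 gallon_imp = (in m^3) 2.321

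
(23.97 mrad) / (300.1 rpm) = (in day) 8.828e-09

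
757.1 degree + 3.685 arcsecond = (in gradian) 841.2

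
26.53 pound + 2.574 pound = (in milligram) 1.32e+07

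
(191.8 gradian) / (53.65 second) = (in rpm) 0.5363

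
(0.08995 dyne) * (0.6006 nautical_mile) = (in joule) 0.001001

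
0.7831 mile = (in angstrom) 1.26e+13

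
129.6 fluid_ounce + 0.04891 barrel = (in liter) 11.61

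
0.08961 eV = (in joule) 1.436e-20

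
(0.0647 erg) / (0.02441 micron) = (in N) 0.2651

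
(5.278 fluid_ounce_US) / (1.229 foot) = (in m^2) 0.0004167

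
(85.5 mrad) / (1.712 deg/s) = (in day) 3.312e-05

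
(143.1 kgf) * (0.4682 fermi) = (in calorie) 1.57e-13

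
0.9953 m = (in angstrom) 9.953e+09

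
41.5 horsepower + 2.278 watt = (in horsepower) 41.5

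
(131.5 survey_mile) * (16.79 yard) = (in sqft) 3.497e+07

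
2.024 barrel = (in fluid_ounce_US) 1.088e+04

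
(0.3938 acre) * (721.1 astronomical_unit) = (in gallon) 4.542e+19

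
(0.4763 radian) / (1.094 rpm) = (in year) 1.318e-07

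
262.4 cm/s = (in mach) 0.007706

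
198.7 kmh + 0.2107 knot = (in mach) 0.1624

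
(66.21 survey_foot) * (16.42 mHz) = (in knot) 0.6441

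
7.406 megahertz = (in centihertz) 7.406e+08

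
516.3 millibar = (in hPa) 516.3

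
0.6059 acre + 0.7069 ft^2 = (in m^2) 2452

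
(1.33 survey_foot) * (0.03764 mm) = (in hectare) 1.526e-09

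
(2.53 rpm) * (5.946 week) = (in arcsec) 1.965e+11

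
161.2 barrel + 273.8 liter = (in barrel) 162.9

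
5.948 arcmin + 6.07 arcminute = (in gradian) 0.2226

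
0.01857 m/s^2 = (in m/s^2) 0.01857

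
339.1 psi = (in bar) 23.38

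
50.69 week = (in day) 354.8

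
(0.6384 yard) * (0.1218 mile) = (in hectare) 0.01144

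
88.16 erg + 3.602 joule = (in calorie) 0.8609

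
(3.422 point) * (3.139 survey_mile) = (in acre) 0.001507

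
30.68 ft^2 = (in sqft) 30.68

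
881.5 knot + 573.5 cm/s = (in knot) 892.6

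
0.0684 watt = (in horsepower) 9.173e-05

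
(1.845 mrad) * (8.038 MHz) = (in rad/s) 1.483e+04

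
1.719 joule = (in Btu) 0.001629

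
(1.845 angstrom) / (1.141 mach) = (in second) 4.749e-13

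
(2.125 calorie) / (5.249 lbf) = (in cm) 38.08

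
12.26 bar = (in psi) 177.8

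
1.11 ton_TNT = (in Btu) 4.402e+06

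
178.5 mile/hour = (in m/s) 79.8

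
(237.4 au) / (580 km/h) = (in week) 3.645e+05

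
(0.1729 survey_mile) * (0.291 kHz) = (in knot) 1.574e+05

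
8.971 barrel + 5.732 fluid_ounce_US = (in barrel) 8.972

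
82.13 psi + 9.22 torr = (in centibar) 567.5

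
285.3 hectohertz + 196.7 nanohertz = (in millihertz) 2.853e+07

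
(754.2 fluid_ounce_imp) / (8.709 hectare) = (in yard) 2.691e-07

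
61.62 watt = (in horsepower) 0.08263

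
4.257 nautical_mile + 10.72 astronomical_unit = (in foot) 5.261e+12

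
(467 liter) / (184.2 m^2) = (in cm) 0.2535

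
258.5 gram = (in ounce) 9.118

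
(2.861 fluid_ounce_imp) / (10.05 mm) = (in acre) 1.999e-06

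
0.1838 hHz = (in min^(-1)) 1103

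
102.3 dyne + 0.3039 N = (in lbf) 0.06855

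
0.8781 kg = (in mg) 8.781e+05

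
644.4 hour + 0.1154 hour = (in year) 0.07357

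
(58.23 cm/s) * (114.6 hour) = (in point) 6.81e+08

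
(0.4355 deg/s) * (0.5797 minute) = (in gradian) 16.83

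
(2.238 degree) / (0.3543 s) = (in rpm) 1.053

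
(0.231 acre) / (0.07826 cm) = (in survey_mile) 742.2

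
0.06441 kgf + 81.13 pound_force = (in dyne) 3.615e+07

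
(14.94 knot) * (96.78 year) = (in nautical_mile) 1.267e+07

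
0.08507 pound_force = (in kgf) 0.03859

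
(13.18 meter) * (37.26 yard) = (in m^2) 449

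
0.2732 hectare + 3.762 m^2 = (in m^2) 2736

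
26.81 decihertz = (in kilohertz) 0.002681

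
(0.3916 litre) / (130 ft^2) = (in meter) 3.242e-05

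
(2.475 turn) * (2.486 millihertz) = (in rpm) 0.3692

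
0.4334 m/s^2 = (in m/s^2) 0.4334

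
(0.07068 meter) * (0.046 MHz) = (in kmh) 1.17e+04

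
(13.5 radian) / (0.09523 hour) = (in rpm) 0.376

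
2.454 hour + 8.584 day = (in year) 0.0238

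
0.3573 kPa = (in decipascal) 3573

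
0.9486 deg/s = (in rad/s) 0.01656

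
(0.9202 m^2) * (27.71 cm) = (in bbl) 1.604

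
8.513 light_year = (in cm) 8.054e+18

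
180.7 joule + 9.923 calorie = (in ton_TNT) 5.311e-08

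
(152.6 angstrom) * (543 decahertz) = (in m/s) 8.286e-05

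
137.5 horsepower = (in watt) 1.025e+05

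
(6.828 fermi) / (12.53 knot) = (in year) 3.359e-23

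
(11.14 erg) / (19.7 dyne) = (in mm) 5.655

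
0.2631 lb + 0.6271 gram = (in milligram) 1.2e+05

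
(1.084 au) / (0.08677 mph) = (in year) 1.326e+05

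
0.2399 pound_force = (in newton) 1.067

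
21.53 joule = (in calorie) 5.146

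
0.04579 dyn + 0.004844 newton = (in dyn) 484.4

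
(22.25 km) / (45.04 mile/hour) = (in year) 3.504e-05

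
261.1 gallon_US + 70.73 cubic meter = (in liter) 7.172e+04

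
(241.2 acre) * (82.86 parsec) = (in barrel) 1.57e+25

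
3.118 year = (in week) 162.6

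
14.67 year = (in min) 7.711e+06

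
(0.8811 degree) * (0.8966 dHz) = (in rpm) 0.01317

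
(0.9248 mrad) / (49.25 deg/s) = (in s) 0.001076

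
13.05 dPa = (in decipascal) 13.05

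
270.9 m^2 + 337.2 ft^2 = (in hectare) 0.03022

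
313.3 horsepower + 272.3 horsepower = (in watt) 4.367e+05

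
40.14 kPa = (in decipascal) 4.014e+05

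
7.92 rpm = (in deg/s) 47.52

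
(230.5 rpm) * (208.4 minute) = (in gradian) 1.921e+07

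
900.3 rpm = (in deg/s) 5402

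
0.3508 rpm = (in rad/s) 0.03674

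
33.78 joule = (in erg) 3.378e+08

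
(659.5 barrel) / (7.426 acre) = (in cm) 0.3489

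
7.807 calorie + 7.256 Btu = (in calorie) 1838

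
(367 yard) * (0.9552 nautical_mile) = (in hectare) 59.37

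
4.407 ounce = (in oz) 4.407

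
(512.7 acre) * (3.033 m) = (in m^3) 6.293e+06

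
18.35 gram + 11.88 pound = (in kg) 5.407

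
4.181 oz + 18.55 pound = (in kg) 8.533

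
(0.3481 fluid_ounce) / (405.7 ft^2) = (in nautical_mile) 1.475e-10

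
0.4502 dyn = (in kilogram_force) 4.591e-07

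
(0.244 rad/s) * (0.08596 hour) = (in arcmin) 2.596e+05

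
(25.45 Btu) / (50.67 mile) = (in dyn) 3.293e+04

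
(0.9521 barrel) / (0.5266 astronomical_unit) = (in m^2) 1.921e-12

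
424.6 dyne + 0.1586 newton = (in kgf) 0.01661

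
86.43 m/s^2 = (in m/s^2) 86.43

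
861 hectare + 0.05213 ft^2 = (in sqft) 9.268e+07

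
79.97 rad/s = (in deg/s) 4582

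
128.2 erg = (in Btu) 1.215e-08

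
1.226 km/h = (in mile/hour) 0.7618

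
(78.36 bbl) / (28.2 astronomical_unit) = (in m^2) 2.953e-12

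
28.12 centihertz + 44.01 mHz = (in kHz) 0.0003252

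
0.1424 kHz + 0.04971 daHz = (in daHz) 14.29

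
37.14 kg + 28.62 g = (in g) 3.717e+04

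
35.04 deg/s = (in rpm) 5.84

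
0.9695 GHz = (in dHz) 9.695e+09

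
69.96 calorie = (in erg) 2.927e+09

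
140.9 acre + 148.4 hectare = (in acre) 507.6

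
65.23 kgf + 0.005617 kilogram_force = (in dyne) 6.397e+07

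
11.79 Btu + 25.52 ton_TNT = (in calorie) 2.552e+10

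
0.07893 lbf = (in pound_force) 0.07893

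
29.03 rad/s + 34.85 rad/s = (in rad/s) 63.88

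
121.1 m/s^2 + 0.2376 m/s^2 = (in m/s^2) 121.3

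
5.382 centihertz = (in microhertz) 5.382e+04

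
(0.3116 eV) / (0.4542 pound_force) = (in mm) 2.471e-17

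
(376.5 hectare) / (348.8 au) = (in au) 4.823e-19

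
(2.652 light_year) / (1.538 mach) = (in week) 7.922e+07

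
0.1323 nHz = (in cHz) 1.323e-08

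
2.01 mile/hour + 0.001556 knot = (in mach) 0.002641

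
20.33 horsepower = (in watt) 1.516e+04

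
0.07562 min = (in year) 1.439e-07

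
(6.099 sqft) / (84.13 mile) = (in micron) 4.185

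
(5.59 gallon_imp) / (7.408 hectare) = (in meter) 3.43e-07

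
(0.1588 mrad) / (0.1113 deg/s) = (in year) 2.592e-09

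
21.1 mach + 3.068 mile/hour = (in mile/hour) 1.607e+04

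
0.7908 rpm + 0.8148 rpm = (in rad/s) 0.1681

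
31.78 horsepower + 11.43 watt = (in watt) 2.371e+04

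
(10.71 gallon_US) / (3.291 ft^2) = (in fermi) 1.326e+14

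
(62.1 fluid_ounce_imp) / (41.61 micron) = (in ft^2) 456.4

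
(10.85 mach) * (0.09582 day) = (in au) 0.0002045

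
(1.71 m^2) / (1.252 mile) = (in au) 5.673e-15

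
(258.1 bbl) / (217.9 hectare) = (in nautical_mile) 1.017e-08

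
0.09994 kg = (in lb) 0.2203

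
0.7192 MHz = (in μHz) 7.192e+11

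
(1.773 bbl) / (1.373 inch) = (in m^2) 8.083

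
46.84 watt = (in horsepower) 0.06281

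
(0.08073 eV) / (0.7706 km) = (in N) 1.678e-23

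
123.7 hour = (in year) 0.01412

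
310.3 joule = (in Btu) 0.2941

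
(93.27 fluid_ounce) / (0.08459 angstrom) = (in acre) 8.058e+04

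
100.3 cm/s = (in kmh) 3.611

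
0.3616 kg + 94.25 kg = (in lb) 208.6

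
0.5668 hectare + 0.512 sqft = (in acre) 1.401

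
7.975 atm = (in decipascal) 8.081e+06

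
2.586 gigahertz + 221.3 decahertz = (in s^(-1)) 2.586e+09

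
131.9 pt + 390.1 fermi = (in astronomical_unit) 3.11e-13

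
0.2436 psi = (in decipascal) 1.68e+04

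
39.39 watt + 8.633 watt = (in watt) 48.02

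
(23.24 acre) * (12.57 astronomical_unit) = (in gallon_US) 4.672e+19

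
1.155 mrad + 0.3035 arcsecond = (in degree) 0.06626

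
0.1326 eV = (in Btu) 2.014e-23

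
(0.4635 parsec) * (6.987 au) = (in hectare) 1.495e+24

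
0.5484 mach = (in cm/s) 1.867e+04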